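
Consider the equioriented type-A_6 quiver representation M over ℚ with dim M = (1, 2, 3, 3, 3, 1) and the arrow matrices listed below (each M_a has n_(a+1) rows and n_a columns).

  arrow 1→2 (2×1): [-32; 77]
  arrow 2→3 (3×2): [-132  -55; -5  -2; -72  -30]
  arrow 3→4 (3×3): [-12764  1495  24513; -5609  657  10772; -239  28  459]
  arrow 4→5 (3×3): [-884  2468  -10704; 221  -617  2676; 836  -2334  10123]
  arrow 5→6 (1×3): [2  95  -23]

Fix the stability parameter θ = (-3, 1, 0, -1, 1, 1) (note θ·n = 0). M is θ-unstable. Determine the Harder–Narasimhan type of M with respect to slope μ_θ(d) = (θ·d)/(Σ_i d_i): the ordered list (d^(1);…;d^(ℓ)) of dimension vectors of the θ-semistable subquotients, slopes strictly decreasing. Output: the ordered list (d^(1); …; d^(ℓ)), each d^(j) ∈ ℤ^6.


Barcode: M ≅ I[1,5], I[2,4], I[3,3], I[4,6], I[5,5]. HN layers by μ_θ (4 steps, strictly decreasing):
  μ^(1)=1; μ^(2)=0; μ^(3)=-1; μ^(4)=-3

((0, 0, 0, 0, 3, 1); (0, 2, 3, 2, 0, 0); (0, 0, 0, 1, 0, 0); (1, 0, 0, 0, 0, 0))


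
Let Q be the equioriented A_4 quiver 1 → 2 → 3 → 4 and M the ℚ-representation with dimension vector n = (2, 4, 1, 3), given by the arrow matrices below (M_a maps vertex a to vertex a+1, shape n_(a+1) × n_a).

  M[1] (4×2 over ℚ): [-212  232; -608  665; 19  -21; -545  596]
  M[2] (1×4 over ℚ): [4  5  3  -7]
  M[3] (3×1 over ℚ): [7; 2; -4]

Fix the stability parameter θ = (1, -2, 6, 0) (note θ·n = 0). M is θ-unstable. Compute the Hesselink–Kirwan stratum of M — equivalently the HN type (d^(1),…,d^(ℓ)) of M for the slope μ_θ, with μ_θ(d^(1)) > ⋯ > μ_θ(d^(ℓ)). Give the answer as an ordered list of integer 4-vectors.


Barcode: M ≅ I[1,2], I[1,4], I[2,2]^2, I[4,4]^2. HN layers by μ_θ (4 steps, strictly decreasing):
  μ^(1)=3; μ^(2)=0; μ^(3)=-1/2; μ^(4)=-2

((0, 0, 1, 1); (0, 0, 0, 2); (2, 2, 0, 0); (0, 2, 0, 0))


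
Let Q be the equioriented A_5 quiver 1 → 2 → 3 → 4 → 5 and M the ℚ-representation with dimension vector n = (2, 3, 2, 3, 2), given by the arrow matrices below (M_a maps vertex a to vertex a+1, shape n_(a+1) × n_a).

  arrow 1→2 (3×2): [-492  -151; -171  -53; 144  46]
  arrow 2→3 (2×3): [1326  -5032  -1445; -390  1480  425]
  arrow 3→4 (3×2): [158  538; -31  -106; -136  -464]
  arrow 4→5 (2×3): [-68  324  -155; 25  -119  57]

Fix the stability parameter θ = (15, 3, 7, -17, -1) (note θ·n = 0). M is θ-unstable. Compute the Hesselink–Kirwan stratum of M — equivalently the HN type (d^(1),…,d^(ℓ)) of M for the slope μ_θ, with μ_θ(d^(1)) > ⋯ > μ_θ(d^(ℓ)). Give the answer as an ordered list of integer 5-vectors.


Barcode: M ≅ I[1,2]^2, I[2,5], I[3,5], I[4,4]. HN layers by μ_θ (5 steps, strictly decreasing):
  μ^(1)=9; μ^(2)=-1; μ^(3)=-7/3; μ^(4)=-5; μ^(5)=-17

((2, 2, 0, 0, 0); (0, 0, 0, 0, 2); (0, 1, 1, 1, 0); (0, 0, 1, 1, 0); (0, 0, 0, 1, 0))


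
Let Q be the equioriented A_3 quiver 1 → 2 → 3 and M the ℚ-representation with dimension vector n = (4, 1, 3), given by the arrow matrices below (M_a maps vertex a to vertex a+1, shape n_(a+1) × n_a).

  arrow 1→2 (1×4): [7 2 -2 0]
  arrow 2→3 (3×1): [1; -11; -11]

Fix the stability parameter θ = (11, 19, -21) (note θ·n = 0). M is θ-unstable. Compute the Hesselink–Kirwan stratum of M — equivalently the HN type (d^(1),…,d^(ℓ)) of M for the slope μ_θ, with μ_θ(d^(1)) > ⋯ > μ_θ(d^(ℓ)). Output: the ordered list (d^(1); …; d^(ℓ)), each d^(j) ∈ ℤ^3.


Barcode: M ≅ I[1,1]^3, I[1,3], I[3,3]^2. HN layers by μ_θ (3 steps, strictly decreasing):
  μ^(1)=11; μ^(2)=3; μ^(3)=-21

((3, 0, 0); (1, 1, 1); (0, 0, 2))


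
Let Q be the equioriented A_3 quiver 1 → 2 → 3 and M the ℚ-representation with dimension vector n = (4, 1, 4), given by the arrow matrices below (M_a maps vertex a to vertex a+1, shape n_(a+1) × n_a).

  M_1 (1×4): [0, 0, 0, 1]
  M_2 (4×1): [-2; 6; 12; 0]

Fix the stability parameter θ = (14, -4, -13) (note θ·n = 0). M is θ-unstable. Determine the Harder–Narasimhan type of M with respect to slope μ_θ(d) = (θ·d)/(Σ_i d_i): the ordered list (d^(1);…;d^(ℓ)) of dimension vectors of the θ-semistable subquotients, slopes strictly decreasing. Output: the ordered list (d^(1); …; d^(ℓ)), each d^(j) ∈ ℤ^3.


Barcode: M ≅ I[1,1]^3, I[1,3], I[3,3]^3. HN layers by μ_θ (3 steps, strictly decreasing):
  μ^(1)=14; μ^(2)=-1; μ^(3)=-13

((3, 0, 0); (1, 1, 1); (0, 0, 3))


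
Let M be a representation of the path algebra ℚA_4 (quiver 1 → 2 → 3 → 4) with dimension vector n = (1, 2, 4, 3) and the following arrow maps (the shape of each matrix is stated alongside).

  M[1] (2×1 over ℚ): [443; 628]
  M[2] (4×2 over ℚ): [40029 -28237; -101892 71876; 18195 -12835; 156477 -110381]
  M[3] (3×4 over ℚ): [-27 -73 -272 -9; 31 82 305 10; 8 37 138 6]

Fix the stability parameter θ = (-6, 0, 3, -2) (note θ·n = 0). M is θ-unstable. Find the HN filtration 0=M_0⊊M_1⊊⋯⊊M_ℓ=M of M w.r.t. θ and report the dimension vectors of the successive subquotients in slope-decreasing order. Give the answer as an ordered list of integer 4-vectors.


Interval decomposition of M: I[1,3], I[2,2], I[3,4]^3.
HN type (ℓ=4): μ^(1)=3; μ^(2)=1/2; μ^(3)=0; μ^(4)=-6

((0, 0, 1, 0); (0, 0, 3, 3); (0, 2, 0, 0); (1, 0, 0, 0))


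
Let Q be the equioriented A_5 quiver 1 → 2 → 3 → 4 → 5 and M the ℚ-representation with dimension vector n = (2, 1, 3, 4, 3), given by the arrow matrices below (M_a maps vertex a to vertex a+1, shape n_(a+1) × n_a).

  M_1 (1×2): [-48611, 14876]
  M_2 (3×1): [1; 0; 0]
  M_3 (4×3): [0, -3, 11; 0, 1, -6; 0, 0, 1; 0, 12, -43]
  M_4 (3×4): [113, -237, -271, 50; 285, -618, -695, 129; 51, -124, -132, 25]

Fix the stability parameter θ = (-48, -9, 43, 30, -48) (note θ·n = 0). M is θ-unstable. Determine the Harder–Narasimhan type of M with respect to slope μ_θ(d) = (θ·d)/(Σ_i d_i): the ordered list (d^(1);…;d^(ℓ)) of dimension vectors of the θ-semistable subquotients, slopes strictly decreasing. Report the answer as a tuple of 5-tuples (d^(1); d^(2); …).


Via rank(M_{q-1}∘⋯∘M_p): M ≅ I[1,1], I[1,3], I[3,5]^2, I[4,4], I[4,5].
μ_θ-semistable layers: μ^(1)=43; μ^(2)=30; μ^(3)=25/3; μ^(4)=-9; μ^(5)=-48

((0, 0, 1, 0, 0); (0, 0, 0, 1, 0); (0, 0, 2, 2, 2); (0, 1, 0, 1, 1); (2, 0, 0, 0, 0))


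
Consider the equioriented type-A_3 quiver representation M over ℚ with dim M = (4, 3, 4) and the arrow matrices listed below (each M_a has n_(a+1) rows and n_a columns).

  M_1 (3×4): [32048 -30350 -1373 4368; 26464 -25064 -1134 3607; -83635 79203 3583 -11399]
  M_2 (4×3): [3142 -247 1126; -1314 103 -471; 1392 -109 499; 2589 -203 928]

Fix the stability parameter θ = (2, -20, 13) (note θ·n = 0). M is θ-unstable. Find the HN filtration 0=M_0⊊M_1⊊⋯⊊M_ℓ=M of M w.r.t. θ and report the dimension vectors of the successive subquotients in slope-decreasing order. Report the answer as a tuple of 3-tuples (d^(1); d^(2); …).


Barcode: M ≅ I[1,1], I[1,3]^3, I[3,3]. HN layers by μ_θ (3 steps, strictly decreasing):
  μ^(1)=13; μ^(2)=2; μ^(3)=-9

((0, 0, 4); (1, 0, 0); (3, 3, 0))


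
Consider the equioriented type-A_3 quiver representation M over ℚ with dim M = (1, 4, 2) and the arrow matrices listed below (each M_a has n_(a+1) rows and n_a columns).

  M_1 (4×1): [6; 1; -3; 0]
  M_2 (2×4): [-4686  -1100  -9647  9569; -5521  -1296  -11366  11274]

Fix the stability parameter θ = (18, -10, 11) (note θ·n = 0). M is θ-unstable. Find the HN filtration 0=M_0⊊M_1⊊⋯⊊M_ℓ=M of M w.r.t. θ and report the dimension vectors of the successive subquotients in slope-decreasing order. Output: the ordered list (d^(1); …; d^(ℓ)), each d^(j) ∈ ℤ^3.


Via rank(M_{q-1}∘⋯∘M_p): M ≅ I[1,3], I[2,2]^2, I[2,3].
μ_θ-semistable layers: μ^(1)=11; μ^(2)=4; μ^(3)=-10

((0, 0, 2); (1, 1, 0); (0, 3, 0))


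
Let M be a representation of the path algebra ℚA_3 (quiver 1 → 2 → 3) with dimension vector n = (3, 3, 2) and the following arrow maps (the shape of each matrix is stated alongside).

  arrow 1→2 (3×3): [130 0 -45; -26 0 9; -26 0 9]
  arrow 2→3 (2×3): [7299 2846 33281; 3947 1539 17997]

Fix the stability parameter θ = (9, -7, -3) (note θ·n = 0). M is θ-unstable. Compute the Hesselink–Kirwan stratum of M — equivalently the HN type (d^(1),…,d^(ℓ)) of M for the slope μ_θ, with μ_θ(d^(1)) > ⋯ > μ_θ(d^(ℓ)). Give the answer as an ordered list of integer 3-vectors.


Via rank(M_{q-1}∘⋯∘M_p): M ≅ I[1,1]^2, I[1,3], I[2,2], I[2,3].
μ_θ-semistable layers: μ^(1)=9; μ^(2)=-1/3; μ^(3)=-3; μ^(4)=-7

((2, 0, 0); (1, 1, 1); (0, 0, 1); (0, 2, 0))


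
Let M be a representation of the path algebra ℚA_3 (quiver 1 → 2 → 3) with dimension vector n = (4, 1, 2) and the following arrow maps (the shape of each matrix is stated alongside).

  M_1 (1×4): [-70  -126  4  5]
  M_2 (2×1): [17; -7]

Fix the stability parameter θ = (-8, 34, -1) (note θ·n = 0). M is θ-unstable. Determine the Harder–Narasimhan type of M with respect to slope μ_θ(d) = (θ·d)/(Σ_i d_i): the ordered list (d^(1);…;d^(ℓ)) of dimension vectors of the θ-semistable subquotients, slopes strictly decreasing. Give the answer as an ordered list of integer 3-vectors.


Barcode: M ≅ I[1,1]^3, I[1,3], I[3,3]. HN layers by μ_θ (3 steps, strictly decreasing):
  μ^(1)=33/2; μ^(2)=-1; μ^(3)=-8

((0, 1, 1); (0, 0, 1); (4, 0, 0))


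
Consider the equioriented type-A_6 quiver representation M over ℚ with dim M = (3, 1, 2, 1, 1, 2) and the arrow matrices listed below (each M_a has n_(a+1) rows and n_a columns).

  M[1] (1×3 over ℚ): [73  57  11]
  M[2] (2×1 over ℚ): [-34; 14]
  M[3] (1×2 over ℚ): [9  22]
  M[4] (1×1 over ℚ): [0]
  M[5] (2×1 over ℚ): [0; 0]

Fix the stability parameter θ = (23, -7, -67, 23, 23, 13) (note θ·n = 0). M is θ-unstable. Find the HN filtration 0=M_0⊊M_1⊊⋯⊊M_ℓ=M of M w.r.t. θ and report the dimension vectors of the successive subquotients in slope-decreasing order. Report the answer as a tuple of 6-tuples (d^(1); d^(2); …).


Barcode: M ≅ I[1,1]^2, I[1,4], I[3,3], I[5,5], I[6,6]^2. HN layers by μ_θ (4 steps, strictly decreasing):
  μ^(1)=23; μ^(2)=13; μ^(3)=-17; μ^(4)=-67

((2, 0, 0, 1, 1, 0); (0, 0, 0, 0, 0, 2); (1, 1, 1, 0, 0, 0); (0, 0, 1, 0, 0, 0))


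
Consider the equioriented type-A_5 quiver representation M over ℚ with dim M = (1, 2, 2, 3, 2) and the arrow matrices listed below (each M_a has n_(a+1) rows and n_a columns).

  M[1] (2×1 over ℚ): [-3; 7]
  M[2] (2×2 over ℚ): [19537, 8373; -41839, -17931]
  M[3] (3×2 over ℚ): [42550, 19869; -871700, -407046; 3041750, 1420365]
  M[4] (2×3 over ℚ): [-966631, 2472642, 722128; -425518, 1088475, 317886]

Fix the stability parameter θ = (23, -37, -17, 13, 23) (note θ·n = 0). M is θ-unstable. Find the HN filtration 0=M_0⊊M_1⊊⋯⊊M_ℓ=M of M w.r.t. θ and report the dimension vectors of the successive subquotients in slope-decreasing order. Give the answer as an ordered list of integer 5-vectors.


Barcode: M ≅ I[1,2], I[2,5], I[3,3], I[4,4], I[4,5]. HN layers by μ_θ (5 steps, strictly decreasing):
  μ^(1)=23; μ^(2)=13; μ^(3)=-7; μ^(4)=-17; μ^(5)=-37

((0, 0, 0, 0, 2); (0, 0, 0, 3, 0); (1, 1, 0, 0, 0); (0, 0, 2, 0, 0); (0, 1, 0, 0, 0))


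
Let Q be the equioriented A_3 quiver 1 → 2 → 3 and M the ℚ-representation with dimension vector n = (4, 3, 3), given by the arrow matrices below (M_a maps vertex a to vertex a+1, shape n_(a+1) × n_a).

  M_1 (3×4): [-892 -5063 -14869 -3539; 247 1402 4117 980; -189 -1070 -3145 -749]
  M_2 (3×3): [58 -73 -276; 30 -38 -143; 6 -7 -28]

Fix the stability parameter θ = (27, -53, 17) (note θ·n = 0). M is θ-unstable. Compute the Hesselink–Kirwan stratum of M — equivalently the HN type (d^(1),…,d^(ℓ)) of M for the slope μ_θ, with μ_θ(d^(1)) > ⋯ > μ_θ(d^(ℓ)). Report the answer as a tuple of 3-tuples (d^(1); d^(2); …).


Barcode: M ≅ I[1,1], I[1,2], I[1,3]^2, I[3,3]. HN layers by μ_θ (3 steps, strictly decreasing):
  μ^(1)=27; μ^(2)=17; μ^(3)=-13

((1, 0, 0); (0, 0, 3); (3, 3, 0))


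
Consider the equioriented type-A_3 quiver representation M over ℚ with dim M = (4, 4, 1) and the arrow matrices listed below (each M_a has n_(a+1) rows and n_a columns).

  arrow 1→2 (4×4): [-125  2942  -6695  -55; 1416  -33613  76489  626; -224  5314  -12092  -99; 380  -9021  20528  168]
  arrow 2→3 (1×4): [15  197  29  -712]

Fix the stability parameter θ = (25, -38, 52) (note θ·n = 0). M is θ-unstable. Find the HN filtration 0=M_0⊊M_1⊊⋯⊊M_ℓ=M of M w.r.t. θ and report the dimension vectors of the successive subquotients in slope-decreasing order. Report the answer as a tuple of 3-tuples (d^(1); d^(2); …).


Via rank(M_{q-1}∘⋯∘M_p): M ≅ I[1,2]^3, I[1,3].
μ_θ-semistable layers: μ^(1)=52; μ^(2)=-13/2

((0, 0, 1); (4, 4, 0))


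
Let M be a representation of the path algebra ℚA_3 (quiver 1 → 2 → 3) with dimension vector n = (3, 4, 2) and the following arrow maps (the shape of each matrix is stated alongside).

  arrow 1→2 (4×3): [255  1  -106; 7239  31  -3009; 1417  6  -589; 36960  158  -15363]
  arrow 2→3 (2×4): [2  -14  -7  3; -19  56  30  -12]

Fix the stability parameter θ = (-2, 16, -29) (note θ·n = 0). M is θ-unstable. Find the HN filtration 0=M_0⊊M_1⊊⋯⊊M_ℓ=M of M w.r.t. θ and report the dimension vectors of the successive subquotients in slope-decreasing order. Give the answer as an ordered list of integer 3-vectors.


Via rank(M_{q-1}∘⋯∘M_p): M ≅ I[1,2], I[1,3]^2, I[2,2].
μ_θ-semistable layers: μ^(1)=16; μ^(2)=-2; μ^(3)=-5

((0, 2, 0); (1, 0, 0); (2, 2, 2))


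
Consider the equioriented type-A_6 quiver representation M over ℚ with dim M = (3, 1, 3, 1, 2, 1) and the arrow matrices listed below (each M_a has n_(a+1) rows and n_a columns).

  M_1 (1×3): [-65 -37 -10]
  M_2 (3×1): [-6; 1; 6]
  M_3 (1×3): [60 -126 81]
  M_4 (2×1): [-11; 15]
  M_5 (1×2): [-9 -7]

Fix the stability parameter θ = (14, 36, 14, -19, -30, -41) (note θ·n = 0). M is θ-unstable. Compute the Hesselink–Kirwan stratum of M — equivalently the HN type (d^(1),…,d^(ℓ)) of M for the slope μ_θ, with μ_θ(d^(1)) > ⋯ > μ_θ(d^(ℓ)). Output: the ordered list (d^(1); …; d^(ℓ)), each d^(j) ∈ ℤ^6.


Via rank(M_{q-1}∘⋯∘M_p): M ≅ I[1,1]^2, I[1,3], I[3,3], I[3,6], I[5,5].
μ_θ-semistable layers: μ^(1)=25; μ^(2)=14; μ^(3)=-19; μ^(4)=-30

((0, 1, 1, 0, 0, 0); (3, 0, 1, 0, 0, 0); (0, 0, 1, 1, 1, 1); (0, 0, 0, 0, 1, 0))


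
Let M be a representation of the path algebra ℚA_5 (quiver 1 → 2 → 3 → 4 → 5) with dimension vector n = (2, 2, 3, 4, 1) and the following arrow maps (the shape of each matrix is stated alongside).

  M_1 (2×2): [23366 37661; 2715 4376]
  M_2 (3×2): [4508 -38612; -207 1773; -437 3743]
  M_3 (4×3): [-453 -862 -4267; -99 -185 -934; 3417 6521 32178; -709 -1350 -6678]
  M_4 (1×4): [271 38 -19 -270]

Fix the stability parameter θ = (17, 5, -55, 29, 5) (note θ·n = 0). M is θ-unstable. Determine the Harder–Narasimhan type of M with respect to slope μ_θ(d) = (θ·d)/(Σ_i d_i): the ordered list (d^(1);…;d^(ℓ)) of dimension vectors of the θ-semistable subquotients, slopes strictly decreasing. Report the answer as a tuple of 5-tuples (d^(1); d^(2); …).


Interval decomposition of M: I[1,2], I[1,4], I[3,4], I[3,5], I[4,4].
HN type (ℓ=5): μ^(1)=29; μ^(2)=17; μ^(3)=11; μ^(4)=-11; μ^(5)=-55

((0, 0, 0, 3, 0); (0, 0, 0, 1, 1); (1, 1, 0, 0, 0); (1, 1, 1, 0, 0); (0, 0, 2, 0, 0))


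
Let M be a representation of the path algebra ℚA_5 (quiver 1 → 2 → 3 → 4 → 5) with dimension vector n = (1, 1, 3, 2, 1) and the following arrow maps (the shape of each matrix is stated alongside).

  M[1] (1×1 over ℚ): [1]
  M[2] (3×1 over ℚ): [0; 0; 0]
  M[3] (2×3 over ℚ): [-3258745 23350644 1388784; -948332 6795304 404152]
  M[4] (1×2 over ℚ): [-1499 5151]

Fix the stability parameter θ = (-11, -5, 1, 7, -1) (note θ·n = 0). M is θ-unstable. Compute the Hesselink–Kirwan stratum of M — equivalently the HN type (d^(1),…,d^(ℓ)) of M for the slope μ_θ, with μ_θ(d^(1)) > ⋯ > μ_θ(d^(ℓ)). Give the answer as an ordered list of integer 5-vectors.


Via rank(M_{q-1}∘⋯∘M_p): M ≅ I[1,2], I[3,3], I[3,4], I[3,5].
μ_θ-semistable layers: μ^(1)=7; μ^(2)=3; μ^(3)=1; μ^(4)=-5; μ^(5)=-11

((0, 0, 0, 1, 0); (0, 0, 0, 1, 1); (0, 0, 3, 0, 0); (0, 1, 0, 0, 0); (1, 0, 0, 0, 0))


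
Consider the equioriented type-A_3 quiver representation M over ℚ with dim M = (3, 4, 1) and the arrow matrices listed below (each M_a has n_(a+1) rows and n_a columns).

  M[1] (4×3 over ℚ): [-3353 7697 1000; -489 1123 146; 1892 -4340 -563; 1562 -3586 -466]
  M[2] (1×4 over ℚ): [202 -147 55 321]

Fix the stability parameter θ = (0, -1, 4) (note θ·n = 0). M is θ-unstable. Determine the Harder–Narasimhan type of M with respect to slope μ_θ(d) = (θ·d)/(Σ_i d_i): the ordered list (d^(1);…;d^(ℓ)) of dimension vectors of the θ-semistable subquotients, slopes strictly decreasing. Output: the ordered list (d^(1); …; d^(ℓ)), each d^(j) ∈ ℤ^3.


Barcode: M ≅ I[1,2]^2, I[1,3], I[2,2]. HN layers by μ_θ (3 steps, strictly decreasing):
  μ^(1)=4; μ^(2)=-1/2; μ^(3)=-1

((0, 0, 1); (3, 3, 0); (0, 1, 0))


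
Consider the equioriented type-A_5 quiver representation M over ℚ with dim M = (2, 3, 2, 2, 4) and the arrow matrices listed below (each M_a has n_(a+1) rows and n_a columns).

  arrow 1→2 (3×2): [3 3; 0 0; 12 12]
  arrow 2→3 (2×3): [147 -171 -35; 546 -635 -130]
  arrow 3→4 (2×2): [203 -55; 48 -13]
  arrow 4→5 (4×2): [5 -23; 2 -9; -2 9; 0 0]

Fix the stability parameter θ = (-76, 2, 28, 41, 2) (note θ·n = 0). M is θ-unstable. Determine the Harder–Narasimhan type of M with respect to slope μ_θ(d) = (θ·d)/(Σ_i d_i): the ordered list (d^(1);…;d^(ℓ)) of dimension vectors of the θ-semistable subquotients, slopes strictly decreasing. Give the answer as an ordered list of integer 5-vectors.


Barcode: M ≅ I[1,1], I[1,5], I[2,2], I[2,5], I[5,5]^2. HN layers by μ_θ (3 steps, strictly decreasing):
  μ^(1)=71/3; μ^(2)=2; μ^(3)=-76

((0, 0, 2, 2, 2); (0, 3, 0, 0, 2); (2, 0, 0, 0, 0))


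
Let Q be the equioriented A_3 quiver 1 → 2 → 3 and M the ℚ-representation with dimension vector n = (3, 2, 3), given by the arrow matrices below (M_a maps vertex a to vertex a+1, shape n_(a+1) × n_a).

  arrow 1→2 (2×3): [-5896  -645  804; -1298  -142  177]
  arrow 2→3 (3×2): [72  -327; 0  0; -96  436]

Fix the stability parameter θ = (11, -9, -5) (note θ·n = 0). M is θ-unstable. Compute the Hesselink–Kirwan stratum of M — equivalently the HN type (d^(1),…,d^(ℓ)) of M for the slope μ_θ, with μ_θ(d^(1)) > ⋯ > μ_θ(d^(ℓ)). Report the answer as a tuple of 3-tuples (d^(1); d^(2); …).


Barcode: M ≅ I[1,1], I[1,2], I[1,3], I[3,3]^2. HN layers by μ_θ (4 steps, strictly decreasing):
  μ^(1)=11; μ^(2)=1; μ^(3)=-1; μ^(4)=-5

((1, 0, 0); (1, 1, 0); (1, 1, 1); (0, 0, 2))


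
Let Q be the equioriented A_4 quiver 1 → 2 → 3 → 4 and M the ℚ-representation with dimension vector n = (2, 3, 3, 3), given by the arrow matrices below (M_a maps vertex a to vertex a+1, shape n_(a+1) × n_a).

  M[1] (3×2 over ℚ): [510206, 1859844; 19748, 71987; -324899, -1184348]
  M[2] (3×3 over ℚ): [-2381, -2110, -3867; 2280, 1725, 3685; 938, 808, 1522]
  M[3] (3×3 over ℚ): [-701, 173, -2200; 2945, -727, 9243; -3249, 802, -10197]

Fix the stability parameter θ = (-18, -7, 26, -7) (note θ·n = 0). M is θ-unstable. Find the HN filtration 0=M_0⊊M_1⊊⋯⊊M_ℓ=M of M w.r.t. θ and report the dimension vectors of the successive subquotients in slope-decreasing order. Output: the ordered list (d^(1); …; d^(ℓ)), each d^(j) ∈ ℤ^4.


Barcode: M ≅ I[1,4]^2, I[2,2], I[3,4]. HN layers by μ_θ (3 steps, strictly decreasing):
  μ^(1)=19/2; μ^(2)=-7; μ^(3)=-18

((0, 0, 3, 3); (0, 3, 0, 0); (2, 0, 0, 0))


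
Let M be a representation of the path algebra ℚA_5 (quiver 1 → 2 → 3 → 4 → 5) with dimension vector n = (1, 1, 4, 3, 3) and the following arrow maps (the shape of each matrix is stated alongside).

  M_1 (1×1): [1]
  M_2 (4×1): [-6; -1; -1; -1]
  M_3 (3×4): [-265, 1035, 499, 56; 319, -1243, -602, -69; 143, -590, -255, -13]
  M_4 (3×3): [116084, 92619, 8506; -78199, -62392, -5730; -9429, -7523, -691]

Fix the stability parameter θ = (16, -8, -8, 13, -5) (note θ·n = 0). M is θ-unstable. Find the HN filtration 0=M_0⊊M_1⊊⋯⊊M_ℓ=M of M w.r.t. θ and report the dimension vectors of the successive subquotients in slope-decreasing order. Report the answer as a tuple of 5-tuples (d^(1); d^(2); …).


Interval decomposition of M: I[1,3], I[3,5]^3.
HN type (ℓ=3): μ^(1)=4; μ^(2)=0; μ^(3)=-8

((0, 0, 0, 3, 3); (1, 1, 1, 0, 0); (0, 0, 3, 0, 0))


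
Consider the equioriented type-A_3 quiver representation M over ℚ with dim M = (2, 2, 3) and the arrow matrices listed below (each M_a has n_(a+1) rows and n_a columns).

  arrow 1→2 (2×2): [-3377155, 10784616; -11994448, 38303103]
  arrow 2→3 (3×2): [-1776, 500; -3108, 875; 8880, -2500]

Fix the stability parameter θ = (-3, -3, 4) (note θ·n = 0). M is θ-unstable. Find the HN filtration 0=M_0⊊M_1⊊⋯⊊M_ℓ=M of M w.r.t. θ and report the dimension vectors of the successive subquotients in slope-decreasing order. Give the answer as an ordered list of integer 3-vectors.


Via rank(M_{q-1}∘⋯∘M_p): M ≅ I[1,2], I[1,3], I[3,3]^2.
μ_θ-semistable layers: μ^(1)=4; μ^(2)=-3

((0, 0, 3); (2, 2, 0))


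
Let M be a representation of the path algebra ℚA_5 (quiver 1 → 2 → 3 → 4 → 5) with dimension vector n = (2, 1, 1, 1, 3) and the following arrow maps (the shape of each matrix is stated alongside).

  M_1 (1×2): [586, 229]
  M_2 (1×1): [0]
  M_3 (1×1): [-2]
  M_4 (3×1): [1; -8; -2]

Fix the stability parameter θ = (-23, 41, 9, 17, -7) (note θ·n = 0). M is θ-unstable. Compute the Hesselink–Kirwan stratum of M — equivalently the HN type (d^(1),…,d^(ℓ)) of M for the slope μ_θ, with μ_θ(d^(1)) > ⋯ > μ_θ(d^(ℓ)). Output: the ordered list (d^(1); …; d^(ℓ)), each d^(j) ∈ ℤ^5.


Interval decomposition of M: I[1,1], I[1,2], I[3,5], I[5,5]^2.
HN type (ℓ=4): μ^(1)=41; μ^(2)=19/3; μ^(3)=-7; μ^(4)=-23

((0, 1, 0, 0, 0); (0, 0, 1, 1, 1); (0, 0, 0, 0, 2); (2, 0, 0, 0, 0))


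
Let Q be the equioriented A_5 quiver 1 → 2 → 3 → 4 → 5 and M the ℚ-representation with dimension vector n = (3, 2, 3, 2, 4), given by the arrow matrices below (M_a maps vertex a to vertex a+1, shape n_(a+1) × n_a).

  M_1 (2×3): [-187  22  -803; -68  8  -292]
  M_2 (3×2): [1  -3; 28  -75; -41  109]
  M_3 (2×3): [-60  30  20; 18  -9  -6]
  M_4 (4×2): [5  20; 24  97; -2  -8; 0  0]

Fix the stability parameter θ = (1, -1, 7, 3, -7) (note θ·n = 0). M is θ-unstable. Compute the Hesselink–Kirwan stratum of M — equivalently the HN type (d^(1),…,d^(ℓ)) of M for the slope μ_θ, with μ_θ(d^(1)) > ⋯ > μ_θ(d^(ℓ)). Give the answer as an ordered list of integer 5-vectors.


Barcode: M ≅ I[1,1]^2, I[1,3], I[2,5], I[3,3], I[4,5], I[5,5]^2. HN layers by μ_θ (6 steps, strictly decreasing):
  μ^(1)=7; μ^(2)=1; μ^(3)=0; μ^(4)=-1; μ^(5)=-2; μ^(6)=-7

((0, 0, 2, 0, 0); (2, 0, 1, 1, 1); (1, 1, 0, 0, 0); (0, 1, 0, 0, 0); (0, 0, 0, 1, 1); (0, 0, 0, 0, 2))


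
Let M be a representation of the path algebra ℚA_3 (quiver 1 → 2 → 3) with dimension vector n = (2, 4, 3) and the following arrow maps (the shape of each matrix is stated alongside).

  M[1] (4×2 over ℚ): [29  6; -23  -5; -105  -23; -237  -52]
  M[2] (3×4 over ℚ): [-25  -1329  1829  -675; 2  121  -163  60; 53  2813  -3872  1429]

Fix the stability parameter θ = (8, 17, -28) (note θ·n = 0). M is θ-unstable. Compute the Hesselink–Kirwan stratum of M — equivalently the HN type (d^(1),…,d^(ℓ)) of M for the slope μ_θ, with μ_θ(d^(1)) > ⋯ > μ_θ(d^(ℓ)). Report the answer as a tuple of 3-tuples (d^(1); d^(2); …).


Via rank(M_{q-1}∘⋯∘M_p): M ≅ I[1,3]^2, I[2,2], I[2,3].
μ_θ-semistable layers: μ^(1)=17; μ^(2)=-1; μ^(3)=-11/2

((0, 1, 0); (2, 2, 2); (0, 1, 1))


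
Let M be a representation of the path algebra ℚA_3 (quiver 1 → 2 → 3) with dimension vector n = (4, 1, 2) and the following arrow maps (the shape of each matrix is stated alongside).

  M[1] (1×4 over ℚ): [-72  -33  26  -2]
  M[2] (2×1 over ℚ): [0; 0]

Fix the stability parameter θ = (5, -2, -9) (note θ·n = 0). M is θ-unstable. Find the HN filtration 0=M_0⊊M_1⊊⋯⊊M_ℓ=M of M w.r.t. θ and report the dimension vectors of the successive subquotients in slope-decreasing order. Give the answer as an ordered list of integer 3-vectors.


Barcode: M ≅ I[1,1]^3, I[1,2], I[3,3]^2. HN layers by μ_θ (3 steps, strictly decreasing):
  μ^(1)=5; μ^(2)=3/2; μ^(3)=-9

((3, 0, 0); (1, 1, 0); (0, 0, 2))


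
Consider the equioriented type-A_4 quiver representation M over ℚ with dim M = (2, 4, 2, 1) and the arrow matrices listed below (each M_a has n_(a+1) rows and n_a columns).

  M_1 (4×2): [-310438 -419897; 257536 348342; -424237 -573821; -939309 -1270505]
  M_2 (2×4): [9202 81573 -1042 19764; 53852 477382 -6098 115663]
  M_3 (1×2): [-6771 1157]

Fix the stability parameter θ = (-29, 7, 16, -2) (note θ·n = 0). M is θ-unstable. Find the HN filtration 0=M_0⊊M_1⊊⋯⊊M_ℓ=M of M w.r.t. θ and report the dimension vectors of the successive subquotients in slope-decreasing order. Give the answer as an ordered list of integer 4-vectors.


Interval decomposition of M: I[1,2], I[1,4], I[2,2], I[2,3].
HN type (ℓ=3): μ^(1)=16; μ^(2)=7; μ^(3)=-29

((0, 0, 1, 0); (0, 4, 1, 1); (2, 0, 0, 0))


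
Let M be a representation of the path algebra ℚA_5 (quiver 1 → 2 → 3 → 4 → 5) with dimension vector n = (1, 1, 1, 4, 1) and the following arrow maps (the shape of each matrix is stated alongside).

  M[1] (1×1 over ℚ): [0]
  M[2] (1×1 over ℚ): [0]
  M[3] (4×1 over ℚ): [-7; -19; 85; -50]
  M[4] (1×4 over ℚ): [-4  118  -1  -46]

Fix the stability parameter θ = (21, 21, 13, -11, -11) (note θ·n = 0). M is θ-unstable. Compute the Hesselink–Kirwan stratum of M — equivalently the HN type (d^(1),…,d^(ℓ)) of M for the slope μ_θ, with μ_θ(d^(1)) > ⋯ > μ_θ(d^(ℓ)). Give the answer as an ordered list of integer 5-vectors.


Via rank(M_{q-1}∘⋯∘M_p): M ≅ I[1,1], I[2,2], I[3,5], I[4,4]^3.
μ_θ-semistable layers: μ^(1)=21; μ^(2)=-3; μ^(3)=-11

((1, 1, 0, 0, 0); (0, 0, 1, 1, 1); (0, 0, 0, 3, 0))


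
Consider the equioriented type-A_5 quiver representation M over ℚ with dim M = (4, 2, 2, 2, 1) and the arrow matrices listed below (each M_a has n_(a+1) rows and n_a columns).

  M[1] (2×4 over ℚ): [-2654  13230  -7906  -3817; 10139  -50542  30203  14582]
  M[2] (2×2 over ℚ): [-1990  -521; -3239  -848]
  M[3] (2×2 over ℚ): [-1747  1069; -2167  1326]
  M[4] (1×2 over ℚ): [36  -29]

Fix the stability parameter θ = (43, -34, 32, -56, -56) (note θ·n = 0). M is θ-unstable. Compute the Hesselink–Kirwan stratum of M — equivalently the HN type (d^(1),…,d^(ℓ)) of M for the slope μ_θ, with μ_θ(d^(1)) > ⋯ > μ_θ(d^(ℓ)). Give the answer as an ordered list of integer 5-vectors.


Interval decomposition of M: I[1,1]^2, I[1,4], I[1,5].
HN type (ℓ=3): μ^(1)=43; μ^(2)=-15/4; μ^(3)=-71/5

((2, 0, 0, 0, 0); (1, 1, 1, 1, 0); (1, 1, 1, 1, 1))


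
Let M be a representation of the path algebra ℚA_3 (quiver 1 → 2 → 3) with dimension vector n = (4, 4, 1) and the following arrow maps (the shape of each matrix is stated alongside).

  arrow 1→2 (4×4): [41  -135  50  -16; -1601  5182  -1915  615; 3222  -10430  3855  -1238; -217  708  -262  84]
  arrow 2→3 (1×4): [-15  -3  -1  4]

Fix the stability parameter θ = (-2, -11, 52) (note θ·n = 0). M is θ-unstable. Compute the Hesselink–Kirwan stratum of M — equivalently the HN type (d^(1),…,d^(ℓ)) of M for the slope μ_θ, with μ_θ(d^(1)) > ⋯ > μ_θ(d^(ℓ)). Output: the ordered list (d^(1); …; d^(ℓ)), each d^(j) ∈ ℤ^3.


Barcode: M ≅ I[1,2]^3, I[1,3]. HN layers by μ_θ (2 steps, strictly decreasing):
  μ^(1)=52; μ^(2)=-13/2

((0, 0, 1); (4, 4, 0))


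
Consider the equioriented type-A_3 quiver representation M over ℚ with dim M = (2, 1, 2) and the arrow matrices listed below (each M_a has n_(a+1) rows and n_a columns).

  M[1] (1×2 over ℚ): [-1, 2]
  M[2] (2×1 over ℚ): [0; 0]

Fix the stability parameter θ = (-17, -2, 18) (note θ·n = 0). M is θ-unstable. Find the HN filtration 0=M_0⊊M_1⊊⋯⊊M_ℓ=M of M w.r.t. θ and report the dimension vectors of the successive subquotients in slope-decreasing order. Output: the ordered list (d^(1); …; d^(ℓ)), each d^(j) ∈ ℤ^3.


Via rank(M_{q-1}∘⋯∘M_p): M ≅ I[1,1], I[1,2], I[3,3]^2.
μ_θ-semistable layers: μ^(1)=18; μ^(2)=-2; μ^(3)=-17

((0, 0, 2); (0, 1, 0); (2, 0, 0))


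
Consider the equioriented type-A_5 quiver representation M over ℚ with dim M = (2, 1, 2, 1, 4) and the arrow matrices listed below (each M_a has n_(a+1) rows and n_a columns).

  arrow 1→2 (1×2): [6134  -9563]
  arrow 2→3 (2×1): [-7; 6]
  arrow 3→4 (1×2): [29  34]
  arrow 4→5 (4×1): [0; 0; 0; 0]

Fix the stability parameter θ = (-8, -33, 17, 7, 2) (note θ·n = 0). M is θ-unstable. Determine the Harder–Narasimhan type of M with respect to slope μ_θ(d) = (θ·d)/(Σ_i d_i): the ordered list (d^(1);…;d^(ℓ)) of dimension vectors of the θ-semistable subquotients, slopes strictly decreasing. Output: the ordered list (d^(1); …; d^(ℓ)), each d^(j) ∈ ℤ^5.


Interval decomposition of M: I[1,1], I[1,4], I[3,3], I[5,5]^4.
HN type (ℓ=5): μ^(1)=17; μ^(2)=12; μ^(3)=2; μ^(4)=-8; μ^(5)=-41/2

((0, 0, 1, 0, 0); (0, 0, 1, 1, 0); (0, 0, 0, 0, 4); (1, 0, 0, 0, 0); (1, 1, 0, 0, 0))


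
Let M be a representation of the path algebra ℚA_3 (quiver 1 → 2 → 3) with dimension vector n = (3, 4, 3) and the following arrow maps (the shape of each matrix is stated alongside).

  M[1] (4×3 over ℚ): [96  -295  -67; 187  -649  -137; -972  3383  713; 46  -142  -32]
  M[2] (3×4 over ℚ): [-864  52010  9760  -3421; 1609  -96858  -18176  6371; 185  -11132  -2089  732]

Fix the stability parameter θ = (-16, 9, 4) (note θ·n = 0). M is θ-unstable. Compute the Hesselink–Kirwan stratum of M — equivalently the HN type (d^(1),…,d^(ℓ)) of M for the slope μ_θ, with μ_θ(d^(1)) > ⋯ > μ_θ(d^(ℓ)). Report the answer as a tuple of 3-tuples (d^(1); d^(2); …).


Barcode: M ≅ I[1,2], I[1,3]^2, I[2,3]. HN layers by μ_θ (3 steps, strictly decreasing):
  μ^(1)=9; μ^(2)=13/2; μ^(3)=-16

((0, 1, 0); (0, 3, 3); (3, 0, 0))


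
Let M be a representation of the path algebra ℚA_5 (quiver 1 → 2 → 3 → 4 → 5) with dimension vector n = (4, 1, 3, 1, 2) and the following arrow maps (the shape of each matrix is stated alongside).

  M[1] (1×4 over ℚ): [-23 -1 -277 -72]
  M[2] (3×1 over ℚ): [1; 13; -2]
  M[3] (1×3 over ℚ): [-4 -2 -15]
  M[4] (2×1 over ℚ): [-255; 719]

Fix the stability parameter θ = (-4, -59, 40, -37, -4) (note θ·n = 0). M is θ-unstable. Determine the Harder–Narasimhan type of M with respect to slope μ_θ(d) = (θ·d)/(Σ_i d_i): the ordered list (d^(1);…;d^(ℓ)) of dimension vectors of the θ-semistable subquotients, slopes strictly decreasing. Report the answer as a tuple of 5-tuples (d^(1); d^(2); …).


Interval decomposition of M: I[1,1]^3, I[1,3], I[3,3], I[3,5], I[5,5].
HN type (ℓ=4): μ^(1)=40; μ^(2)=-1/3; μ^(3)=-4; μ^(4)=-63/2

((0, 0, 2, 0, 0); (0, 0, 1, 1, 1); (3, 0, 0, 0, 1); (1, 1, 0, 0, 0))


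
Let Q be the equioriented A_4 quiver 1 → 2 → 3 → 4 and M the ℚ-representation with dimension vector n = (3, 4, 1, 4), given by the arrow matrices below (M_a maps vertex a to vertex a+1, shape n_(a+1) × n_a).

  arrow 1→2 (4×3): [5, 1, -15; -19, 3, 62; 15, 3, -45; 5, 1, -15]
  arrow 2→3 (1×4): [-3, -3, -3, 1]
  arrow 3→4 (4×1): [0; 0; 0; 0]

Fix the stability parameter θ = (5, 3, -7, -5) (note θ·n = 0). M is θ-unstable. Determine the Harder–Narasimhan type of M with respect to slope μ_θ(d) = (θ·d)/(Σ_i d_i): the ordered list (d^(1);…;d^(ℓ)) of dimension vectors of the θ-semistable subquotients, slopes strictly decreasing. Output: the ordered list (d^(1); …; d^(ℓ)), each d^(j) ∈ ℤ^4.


Via rank(M_{q-1}∘⋯∘M_p): M ≅ I[1,1], I[1,2], I[1,3], I[2,2]^2, I[4,4]^4.
μ_θ-semistable layers: μ^(1)=5; μ^(2)=4; μ^(3)=3; μ^(4)=1/3; μ^(5)=-5

((1, 0, 0, 0); (1, 1, 0, 0); (0, 2, 0, 0); (1, 1, 1, 0); (0, 0, 0, 4))


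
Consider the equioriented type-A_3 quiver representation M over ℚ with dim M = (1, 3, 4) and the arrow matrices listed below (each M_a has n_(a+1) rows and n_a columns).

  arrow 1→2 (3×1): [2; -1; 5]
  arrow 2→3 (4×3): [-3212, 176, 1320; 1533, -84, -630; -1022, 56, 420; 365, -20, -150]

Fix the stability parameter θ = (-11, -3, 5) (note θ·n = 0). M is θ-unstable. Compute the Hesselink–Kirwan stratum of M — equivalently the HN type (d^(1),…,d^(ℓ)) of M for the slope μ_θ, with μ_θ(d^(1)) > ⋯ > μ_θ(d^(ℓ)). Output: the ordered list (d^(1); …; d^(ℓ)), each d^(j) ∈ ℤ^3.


Barcode: M ≅ I[1,2], I[2,2], I[2,3], I[3,3]^3. HN layers by μ_θ (3 steps, strictly decreasing):
  μ^(1)=5; μ^(2)=-3; μ^(3)=-11

((0, 0, 4); (0, 3, 0); (1, 0, 0))


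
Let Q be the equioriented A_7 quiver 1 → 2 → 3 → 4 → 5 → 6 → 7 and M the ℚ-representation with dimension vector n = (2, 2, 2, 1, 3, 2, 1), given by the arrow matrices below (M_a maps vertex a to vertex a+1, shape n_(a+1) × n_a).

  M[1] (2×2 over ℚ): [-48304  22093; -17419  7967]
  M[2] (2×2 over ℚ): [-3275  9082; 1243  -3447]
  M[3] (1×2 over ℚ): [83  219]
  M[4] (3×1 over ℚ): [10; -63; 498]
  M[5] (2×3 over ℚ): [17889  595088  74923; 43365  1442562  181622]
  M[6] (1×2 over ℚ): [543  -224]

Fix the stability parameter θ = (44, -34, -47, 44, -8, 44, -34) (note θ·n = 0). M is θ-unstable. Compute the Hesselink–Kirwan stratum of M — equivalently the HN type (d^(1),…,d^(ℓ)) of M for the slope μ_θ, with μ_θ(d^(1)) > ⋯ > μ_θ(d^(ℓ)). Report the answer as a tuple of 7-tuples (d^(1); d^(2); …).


Via rank(M_{q-1}∘⋯∘M_p): M ≅ I[1,3], I[1,5], I[5,6], I[5,7].
μ_θ-semistable layers: μ^(1)=44; μ^(2)=18; μ^(3)=5; μ^(4)=-8; μ^(5)=-37/3

((0, 0, 0, 0, 0, 1, 0); (0, 0, 0, 1, 1, 0, 0); (0, 0, 0, 0, 0, 1, 1); (0, 0, 0, 0, 2, 0, 0); (2, 2, 2, 0, 0, 0, 0))


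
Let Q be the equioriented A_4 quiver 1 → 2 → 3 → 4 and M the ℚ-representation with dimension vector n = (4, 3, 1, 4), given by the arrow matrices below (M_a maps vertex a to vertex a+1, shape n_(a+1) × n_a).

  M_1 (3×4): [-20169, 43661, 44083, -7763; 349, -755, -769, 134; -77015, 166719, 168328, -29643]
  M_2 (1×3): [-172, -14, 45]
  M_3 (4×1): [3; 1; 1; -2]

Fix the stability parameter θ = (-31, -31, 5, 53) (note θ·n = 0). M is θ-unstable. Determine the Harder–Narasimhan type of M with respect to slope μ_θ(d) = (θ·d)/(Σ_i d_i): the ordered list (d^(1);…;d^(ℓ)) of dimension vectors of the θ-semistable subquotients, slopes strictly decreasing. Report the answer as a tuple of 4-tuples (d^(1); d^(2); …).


Interval decomposition of M: I[1,1], I[1,2]^2, I[1,4], I[4,4]^3.
HN type (ℓ=3): μ^(1)=53; μ^(2)=5; μ^(3)=-31

((0, 0, 0, 4); (0, 0, 1, 0); (4, 3, 0, 0))


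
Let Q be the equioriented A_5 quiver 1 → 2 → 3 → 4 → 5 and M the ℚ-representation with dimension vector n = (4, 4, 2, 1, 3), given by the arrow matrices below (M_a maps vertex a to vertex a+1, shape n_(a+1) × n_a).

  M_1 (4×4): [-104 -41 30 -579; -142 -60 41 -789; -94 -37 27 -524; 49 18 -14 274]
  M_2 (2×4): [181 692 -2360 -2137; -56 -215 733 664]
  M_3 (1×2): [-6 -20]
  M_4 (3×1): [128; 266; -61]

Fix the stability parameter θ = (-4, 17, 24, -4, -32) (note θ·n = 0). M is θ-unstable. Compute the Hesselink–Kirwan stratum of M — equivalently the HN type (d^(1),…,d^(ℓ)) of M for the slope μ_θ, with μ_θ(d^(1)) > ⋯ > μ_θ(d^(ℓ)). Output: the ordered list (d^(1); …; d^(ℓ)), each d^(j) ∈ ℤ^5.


Via rank(M_{q-1}∘⋯∘M_p): M ≅ I[1,1], I[1,2], I[1,3], I[1,5], I[2,2], I[5,5]^2.
μ_θ-semistable layers: μ^(1)=24; μ^(2)=17; μ^(3)=5/4; μ^(4)=-4; μ^(5)=-32

((0, 0, 1, 0, 0); (0, 3, 0, 0, 0); (0, 1, 1, 1, 1); (4, 0, 0, 0, 0); (0, 0, 0, 0, 2))


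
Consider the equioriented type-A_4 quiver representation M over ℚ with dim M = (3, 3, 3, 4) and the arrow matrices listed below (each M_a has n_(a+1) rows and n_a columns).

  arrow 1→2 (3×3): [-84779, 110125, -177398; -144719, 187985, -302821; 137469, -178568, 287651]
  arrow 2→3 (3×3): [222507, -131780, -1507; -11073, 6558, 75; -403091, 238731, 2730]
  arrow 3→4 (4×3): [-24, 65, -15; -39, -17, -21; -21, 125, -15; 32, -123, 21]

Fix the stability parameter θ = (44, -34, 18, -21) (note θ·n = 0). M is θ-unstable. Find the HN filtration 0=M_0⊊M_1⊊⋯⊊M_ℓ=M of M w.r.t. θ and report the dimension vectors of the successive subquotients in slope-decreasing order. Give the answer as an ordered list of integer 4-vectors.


Via rank(M_{q-1}∘⋯∘M_p): M ≅ I[1,2], I[1,4]^2, I[3,3], I[4,4]^2.
μ_θ-semistable layers: μ^(1)=18; μ^(2)=5; μ^(3)=7/4; μ^(4)=-21

((0, 0, 1, 0); (1, 1, 0, 0); (2, 2, 2, 2); (0, 0, 0, 2))


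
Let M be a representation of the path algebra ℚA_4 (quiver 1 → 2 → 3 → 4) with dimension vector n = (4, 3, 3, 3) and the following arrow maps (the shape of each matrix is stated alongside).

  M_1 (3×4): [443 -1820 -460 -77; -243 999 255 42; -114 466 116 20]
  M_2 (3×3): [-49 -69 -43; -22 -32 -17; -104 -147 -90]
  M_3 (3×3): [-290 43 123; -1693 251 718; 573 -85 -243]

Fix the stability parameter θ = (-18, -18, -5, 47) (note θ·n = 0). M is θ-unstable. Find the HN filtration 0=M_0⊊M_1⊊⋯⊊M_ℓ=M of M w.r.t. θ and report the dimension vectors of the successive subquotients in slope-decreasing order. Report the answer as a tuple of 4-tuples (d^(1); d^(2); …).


Via rank(M_{q-1}∘⋯∘M_p): M ≅ I[1,1], I[1,4]^3.
μ_θ-semistable layers: μ^(1)=47; μ^(2)=-5; μ^(3)=-18

((0, 0, 0, 3); (0, 0, 3, 0); (4, 3, 0, 0))


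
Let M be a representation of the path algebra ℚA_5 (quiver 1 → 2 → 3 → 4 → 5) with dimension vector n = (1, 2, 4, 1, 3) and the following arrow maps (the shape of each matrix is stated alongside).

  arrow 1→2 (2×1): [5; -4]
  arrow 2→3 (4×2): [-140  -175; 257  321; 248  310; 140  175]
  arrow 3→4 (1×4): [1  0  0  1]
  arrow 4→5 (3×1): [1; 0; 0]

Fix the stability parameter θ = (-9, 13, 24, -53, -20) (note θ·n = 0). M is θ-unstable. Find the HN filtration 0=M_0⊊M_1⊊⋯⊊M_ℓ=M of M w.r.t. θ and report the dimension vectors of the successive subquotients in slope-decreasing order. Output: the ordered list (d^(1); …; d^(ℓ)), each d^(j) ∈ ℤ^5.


Barcode: M ≅ I[1,3], I[2,3], I[3,3], I[3,5], I[5,5]^2. HN layers by μ_θ (5 steps, strictly decreasing):
  μ^(1)=24; μ^(2)=13; μ^(3)=-9; μ^(4)=-49/3; μ^(5)=-20

((0, 0, 3, 0, 0); (0, 2, 0, 0, 0); (1, 0, 0, 0, 0); (0, 0, 1, 1, 1); (0, 0, 0, 0, 2))


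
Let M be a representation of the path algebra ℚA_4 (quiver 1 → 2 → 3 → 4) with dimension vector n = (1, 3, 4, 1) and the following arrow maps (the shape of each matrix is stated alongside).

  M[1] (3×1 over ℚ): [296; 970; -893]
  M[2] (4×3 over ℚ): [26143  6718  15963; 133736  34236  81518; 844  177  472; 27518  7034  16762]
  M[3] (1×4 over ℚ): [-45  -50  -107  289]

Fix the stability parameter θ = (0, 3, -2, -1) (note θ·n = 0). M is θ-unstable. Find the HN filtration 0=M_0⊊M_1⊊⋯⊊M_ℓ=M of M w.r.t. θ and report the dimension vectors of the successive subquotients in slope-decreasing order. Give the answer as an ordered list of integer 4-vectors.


Via rank(M_{q-1}∘⋯∘M_p): M ≅ I[1,4], I[2,3]^2, I[3,3].
μ_θ-semistable layers: μ^(1)=1/2; μ^(2)=0; μ^(3)=-2

((0, 2, 2, 0); (1, 1, 1, 1); (0, 0, 1, 0))


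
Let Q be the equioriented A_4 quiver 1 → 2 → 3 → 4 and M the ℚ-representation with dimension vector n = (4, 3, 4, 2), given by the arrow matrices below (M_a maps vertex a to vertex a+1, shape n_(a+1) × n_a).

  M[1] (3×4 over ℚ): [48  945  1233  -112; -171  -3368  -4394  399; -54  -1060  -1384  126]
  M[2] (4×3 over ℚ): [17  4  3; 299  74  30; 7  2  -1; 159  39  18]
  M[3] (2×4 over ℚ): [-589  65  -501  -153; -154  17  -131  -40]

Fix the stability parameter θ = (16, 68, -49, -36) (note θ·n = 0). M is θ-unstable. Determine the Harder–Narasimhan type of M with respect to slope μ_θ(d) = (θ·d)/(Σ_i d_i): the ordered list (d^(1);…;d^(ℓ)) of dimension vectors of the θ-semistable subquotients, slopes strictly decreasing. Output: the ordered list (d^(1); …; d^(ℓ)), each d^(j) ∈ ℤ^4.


Barcode: M ≅ I[1,1]^2, I[1,3], I[1,4], I[2,4], I[3,3]. HN layers by μ_θ (5 steps, strictly decreasing):
  μ^(1)=16; μ^(2)=35/3; μ^(3)=-1/4; μ^(4)=-17/3; μ^(5)=-49

((2, 0, 0, 0); (1, 1, 1, 0); (1, 1, 1, 1); (0, 1, 1, 1); (0, 0, 1, 0))
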